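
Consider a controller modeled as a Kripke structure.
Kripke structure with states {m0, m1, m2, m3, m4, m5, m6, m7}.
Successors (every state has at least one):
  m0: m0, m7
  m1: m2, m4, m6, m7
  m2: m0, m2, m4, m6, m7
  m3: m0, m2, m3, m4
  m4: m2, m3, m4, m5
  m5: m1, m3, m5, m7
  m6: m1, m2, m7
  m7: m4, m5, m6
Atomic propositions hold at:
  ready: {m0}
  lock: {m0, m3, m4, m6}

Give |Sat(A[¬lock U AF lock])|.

4

Sat(¬lock) = {m1, m2, m5, m7}
AF lock: least fixpoint, start Z0 = {m0, m3, m4, m6}, add states with every successor in Z. Already a fixed point.
Sat(AF lock) = {m0, m3, m4, m6}
A[¬lock U AF lock]: least fixpoint, start Z0 = Sat(AF lock) = {m0, m3, m4, m6}, add states in Sat(¬lock) with every successor in Z. Already a fixed point.
Sat(A[¬lock U AF lock]) = {m0, m3, m4, m6}
|Sat(A[¬lock U AF lock])| = |{m0, m3, m4, m6}| = 4.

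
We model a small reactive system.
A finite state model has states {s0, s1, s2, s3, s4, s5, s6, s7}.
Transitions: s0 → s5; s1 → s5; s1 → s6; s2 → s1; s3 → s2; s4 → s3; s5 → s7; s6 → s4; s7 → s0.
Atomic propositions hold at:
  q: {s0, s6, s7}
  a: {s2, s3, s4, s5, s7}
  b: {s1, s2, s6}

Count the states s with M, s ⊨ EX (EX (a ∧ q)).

Sat(a ∧ q) = {s7}
Sat(EX (a ∧ q)) = {s : some successor in {s7}} = {s5}
Sat(EX (EX (a ∧ q))) = {s : some successor in {s5}} = {s0, s1}
|Sat(EX (EX (a ∧ q)))| = |{s0, s1}| = 2.

2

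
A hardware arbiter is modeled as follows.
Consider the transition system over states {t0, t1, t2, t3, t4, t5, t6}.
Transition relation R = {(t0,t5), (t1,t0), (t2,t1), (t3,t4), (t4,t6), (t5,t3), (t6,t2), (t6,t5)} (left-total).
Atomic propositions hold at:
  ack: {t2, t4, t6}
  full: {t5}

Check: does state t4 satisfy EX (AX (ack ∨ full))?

Yes

Sat(ack ∨ full) = {t2, t4, t5, t6}
Sat(AX (ack ∨ full)) = {s : every successor in {t2, t4, t5, t6}} = {t0, t3, t4, t6}
Sat(EX (AX (ack ∨ full))) = {s : some successor in {t0, t3, t4, t6}} = {t1, t3, t4, t5}
t4 ∈ Sat(EX (AX (ack ∨ full))) = {t1, t3, t4, t5}, so the formula holds at t4.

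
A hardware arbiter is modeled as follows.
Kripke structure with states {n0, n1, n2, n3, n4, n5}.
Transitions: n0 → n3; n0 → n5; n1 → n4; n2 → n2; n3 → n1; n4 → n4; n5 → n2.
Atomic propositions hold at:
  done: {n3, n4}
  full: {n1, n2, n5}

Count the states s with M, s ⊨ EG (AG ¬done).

2

Sat(¬done) = {n0, n1, n2, n5}
AG ¬done: greatest fixpoint, start Z0 = {n0, n1, n2, n5}, keep only states in Sat with every successor in Z. Z1 = {n2, n5}; fixed.
Sat(AG ¬done) = {n2, n5}
EG (AG ¬done): greatest fixpoint, start Z0 = {n2, n5}, keep only states in Sat with some successor in Z. Already a fixed point.
Sat(EG (AG ¬done)) = {n2, n5}
|Sat(EG (AG ¬done))| = |{n2, n5}| = 2.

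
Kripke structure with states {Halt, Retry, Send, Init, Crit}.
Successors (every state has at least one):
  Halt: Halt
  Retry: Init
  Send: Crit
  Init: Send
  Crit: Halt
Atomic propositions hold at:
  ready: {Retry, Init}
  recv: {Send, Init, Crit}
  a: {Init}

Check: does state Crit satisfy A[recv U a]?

No

A[recv U a]: least fixpoint, start Z0 = Sat(a) = {Init}, add states in Sat(recv) with every successor in Z. Already a fixed point.
Sat(A[recv U a]) = {Init}
Crit ∉ Sat(A[recv U a]) = {Init}, so the formula does not hold at Crit.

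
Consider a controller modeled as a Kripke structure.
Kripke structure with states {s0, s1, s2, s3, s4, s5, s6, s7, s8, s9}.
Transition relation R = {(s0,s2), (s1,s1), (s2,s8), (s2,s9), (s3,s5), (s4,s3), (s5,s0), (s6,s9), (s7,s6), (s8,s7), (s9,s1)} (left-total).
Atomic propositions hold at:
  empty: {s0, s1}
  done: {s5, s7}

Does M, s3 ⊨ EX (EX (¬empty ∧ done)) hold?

Sat(¬empty) = {s2, s3, s4, s5, s6, s7, s8, s9}
Sat(¬empty ∧ done) = {s5, s7}
Sat(EX (¬empty ∧ done)) = {s : some successor in {s5, s7}} = {s3, s8}
Sat(EX (EX (¬empty ∧ done))) = {s : some successor in {s3, s8}} = {s2, s4}
s3 ∉ Sat(EX (EX (¬empty ∧ done))) = {s2, s4}, so the formula does not hold at s3.

No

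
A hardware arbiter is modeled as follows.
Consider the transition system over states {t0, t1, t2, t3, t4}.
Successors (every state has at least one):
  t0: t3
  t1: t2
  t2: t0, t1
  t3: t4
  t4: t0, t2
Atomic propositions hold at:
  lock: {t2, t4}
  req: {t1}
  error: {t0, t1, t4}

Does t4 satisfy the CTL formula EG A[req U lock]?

Yes

A[req U lock]: least fixpoint, start Z0 = Sat(lock) = {t2, t4}, add states in Sat(req) with every successor in Z. Z1 = {t1, t2, t4}; fixed.
Sat(A[req U lock]) = {t1, t2, t4}
EG A[req U lock]: greatest fixpoint, start Z0 = {t1, t2, t4}, keep only states in Sat with some successor in Z. Already a fixed point.
Sat(EG A[req U lock]) = {t1, t2, t4}
t4 ∈ Sat(EG A[req U lock]) = {t1, t2, t4}, so the formula holds at t4.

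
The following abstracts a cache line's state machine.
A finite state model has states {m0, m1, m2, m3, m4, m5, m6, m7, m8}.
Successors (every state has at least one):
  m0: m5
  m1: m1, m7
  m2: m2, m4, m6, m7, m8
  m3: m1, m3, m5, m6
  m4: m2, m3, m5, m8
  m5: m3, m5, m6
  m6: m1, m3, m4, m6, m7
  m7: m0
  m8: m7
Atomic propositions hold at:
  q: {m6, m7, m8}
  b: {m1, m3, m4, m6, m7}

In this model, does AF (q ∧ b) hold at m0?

No

Sat(q ∧ b) = {m6, m7}
AF (q ∧ b): least fixpoint, start Z0 = {m6, m7}, add states with every successor in Z. Z1 = {m6, m7, m8}; fixed.
Sat(AF (q ∧ b)) = {m6, m7, m8}
m0 ∉ Sat(AF (q ∧ b)) = {m6, m7, m8}, so the formula does not hold at m0.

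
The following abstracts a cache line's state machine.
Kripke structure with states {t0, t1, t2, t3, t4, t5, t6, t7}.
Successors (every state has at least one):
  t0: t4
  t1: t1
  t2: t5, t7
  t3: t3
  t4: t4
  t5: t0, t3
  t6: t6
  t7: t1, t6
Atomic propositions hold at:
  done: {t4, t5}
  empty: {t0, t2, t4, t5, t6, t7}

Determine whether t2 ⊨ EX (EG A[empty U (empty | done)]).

Yes

Sat(empty | done) = {t0, t2, t4, t5, t6, t7}
A[empty U (empty | done)]: least fixpoint, start Z0 = Sat((empty | done)) = {t0, t2, t4, t5, t6, t7}, add states in Sat(empty) with every successor in Z. Already a fixed point.
Sat(A[empty U (empty | done)]) = {t0, t2, t4, t5, t6, t7}
EG A[empty U (empty | done)]: greatest fixpoint, start Z0 = {t0, t2, t4, t5, t6, t7}, keep only states in Sat with some successor in Z. Already a fixed point.
Sat(EG A[empty U (empty | done)]) = {t0, t2, t4, t5, t6, t7}
Sat(EX (EG A[empty U (empty | done)])) = {s : some successor in {t0, t2, t4, t5, t6, t7}} = {t0, t2, t4, t5, t6, t7}
t2 ∈ Sat(EX (EG A[empty U (empty | done)])) = {t0, t2, t4, t5, t6, t7}, so the formula holds at t2.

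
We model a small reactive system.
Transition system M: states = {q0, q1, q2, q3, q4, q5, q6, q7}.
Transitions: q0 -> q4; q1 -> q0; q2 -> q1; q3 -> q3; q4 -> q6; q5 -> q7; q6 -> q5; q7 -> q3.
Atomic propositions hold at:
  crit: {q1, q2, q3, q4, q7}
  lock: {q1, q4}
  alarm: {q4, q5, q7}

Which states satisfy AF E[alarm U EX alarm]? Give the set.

Sat(EX alarm) = {s : some successor in {q4, q5, q7}} = {q0, q5, q6}
E[alarm U EX alarm]: least fixpoint, start Z0 = Sat(EX alarm) = {q0, q5, q6}, add states in Sat(alarm) with some successor in Z. Z1 = {q0, q4, q5, q6}; fixed.
Sat(E[alarm U EX alarm]) = {q0, q4, q5, q6}
AF E[alarm U EX alarm]: least fixpoint, start Z0 = {q0, q4, q5, q6}, add states with every successor in Z. Z1 = {q0, q1, q4, q5, q6}; Z2 = {q0, q1, q2, q4, q5, q6}; fixed.
Sat(AF E[alarm U EX alarm]) = {q0, q1, q2, q4, q5, q6}

{q0, q1, q2, q4, q5, q6}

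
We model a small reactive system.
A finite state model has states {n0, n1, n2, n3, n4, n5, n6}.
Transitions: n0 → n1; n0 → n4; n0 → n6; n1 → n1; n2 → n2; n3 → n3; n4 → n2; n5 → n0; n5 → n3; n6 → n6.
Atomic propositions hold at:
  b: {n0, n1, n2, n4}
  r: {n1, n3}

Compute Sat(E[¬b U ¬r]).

Sat(¬b) = {n3, n5, n6}
Sat(¬r) = {n0, n2, n4, n5, n6}
E[¬b U ¬r]: least fixpoint, start Z0 = Sat(¬r) = {n0, n2, n4, n5, n6}, add states in Sat(¬b) with some successor in Z. Already a fixed point.
Sat(E[¬b U ¬r]) = {n0, n2, n4, n5, n6}

{n0, n2, n4, n5, n6}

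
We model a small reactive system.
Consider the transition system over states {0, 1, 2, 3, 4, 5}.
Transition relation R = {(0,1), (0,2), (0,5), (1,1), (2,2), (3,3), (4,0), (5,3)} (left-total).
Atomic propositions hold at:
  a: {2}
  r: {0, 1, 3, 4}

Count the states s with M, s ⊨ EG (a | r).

Sat(a | r) = {0, 1, 2, 3, 4}
EG (a | r): greatest fixpoint, start Z0 = {0, 1, 2, 3, 4}, keep only states in Sat with some successor in Z. Already a fixed point.
Sat(EG (a | r)) = {0, 1, 2, 3, 4}
|Sat(EG (a | r))| = |{0, 1, 2, 3, 4}| = 5.

5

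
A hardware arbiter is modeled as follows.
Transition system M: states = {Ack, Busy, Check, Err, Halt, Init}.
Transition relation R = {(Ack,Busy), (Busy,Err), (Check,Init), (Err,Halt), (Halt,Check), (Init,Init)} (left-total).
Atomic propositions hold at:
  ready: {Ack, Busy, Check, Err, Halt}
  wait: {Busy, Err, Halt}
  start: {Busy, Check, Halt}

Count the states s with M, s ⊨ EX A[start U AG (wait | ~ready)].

Sat(~ready) = {Init}
Sat(wait | ~ready) = {Busy, Err, Halt, Init}
AG (wait | ~ready): greatest fixpoint, start Z0 = {Busy, Err, Halt, Init}, keep only states in Sat with every successor in Z. Z1 = {Busy, Err, Init}; Z2 = {Busy, Init}; Z3 = {Init}; fixed.
Sat(AG (wait | ~ready)) = {Init}
A[start U AG (wait | ~ready)]: least fixpoint, start Z0 = Sat(AG (wait | ~ready)) = {Init}, add states in Sat(start) with every successor in Z. Z1 = {Check, Init}; Z2 = {Check, Halt, Init}; fixed.
Sat(A[start U AG (wait | ~ready)]) = {Check, Halt, Init}
Sat(EX A[start U AG (wait | ~ready)]) = {s : some successor in {Check, Halt, Init}} = {Check, Err, Halt, Init}
|Sat(EX A[start U AG (wait | ~ready)])| = |{Check, Err, Halt, Init}| = 4.

4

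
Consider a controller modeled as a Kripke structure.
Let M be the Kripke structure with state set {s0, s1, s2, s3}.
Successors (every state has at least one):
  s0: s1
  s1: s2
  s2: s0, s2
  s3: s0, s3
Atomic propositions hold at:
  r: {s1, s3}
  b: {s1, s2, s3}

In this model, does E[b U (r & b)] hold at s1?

Sat(r & b) = {s1, s3}
E[b U (r & b)]: least fixpoint, start Z0 = Sat((r & b)) = {s1, s3}, add states in Sat(b) with some successor in Z. Already a fixed point.
Sat(E[b U (r & b)]) = {s1, s3}
s1 ∈ Sat(E[b U (r & b)]) = {s1, s3}, so the formula holds at s1.

Yes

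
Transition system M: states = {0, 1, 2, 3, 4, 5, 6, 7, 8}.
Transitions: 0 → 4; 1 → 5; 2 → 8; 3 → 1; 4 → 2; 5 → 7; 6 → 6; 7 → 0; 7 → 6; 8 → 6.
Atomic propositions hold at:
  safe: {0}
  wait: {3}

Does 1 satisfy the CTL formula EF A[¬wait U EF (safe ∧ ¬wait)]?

Yes

Sat(¬wait) = {0, 1, 2, 4, 5, 6, 7, 8}
Sat(safe ∧ ¬wait) = {0}
EF (safe ∧ ¬wait): least fixpoint, start Z0 = {0}, add states with some successor in Z. Z1 = {0, 7}; Z2 = {0, 5, 7}; Z3 = {0, 1, 5, 7}; Z4 = {0, 1, 3, 5, 7}; fixed.
Sat(EF (safe ∧ ¬wait)) = {0, 1, 3, 5, 7}
A[¬wait U EF (safe ∧ ¬wait)]: least fixpoint, start Z0 = Sat(EF (safe ∧ ¬wait)) = {0, 1, 3, 5, 7}, add states in Sat(¬wait) with every successor in Z. Already a fixed point.
Sat(A[¬wait U EF (safe ∧ ¬wait)]) = {0, 1, 3, 5, 7}
EF A[¬wait U EF (safe ∧ ¬wait)]: least fixpoint, start Z0 = {0, 1, 3, 5, 7}, add states with some successor in Z. Already a fixed point.
Sat(EF A[¬wait U EF (safe ∧ ¬wait)]) = {0, 1, 3, 5, 7}
1 ∈ Sat(EF A[¬wait U EF (safe ∧ ¬wait)]) = {0, 1, 3, 5, 7}, so the formula holds at 1.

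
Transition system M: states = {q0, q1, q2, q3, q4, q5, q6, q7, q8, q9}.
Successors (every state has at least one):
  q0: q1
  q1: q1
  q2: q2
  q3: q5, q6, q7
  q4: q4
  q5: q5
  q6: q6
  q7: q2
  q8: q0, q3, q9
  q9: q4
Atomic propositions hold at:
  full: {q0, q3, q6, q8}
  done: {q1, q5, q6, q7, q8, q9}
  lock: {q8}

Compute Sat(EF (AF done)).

{q0, q1, q3, q5, q6, q7, q8, q9}

AF done: least fixpoint, start Z0 = {q1, q5, q6, q7, q8, q9}, add states with every successor in Z. Z1 = {q0, q1, q3, q5, q6, q7, q8, q9}; fixed.
Sat(AF done) = {q0, q1, q3, q5, q6, q7, q8, q9}
EF (AF done): least fixpoint, start Z0 = {q0, q1, q3, q5, q6, q7, q8, q9}, add states with some successor in Z. Already a fixed point.
Sat(EF (AF done)) = {q0, q1, q3, q5, q6, q7, q8, q9}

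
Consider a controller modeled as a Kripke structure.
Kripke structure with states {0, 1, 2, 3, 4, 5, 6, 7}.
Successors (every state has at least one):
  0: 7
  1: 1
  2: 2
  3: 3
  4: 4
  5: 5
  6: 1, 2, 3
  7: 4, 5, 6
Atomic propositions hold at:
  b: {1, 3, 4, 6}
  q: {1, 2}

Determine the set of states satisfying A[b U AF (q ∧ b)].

{1}

Sat(q ∧ b) = {1}
AF (q ∧ b): least fixpoint, start Z0 = {1}, add states with every successor in Z. Already a fixed point.
Sat(AF (q ∧ b)) = {1}
A[b U AF (q ∧ b)]: least fixpoint, start Z0 = Sat(AF (q ∧ b)) = {1}, add states in Sat(b) with every successor in Z. Already a fixed point.
Sat(A[b U AF (q ∧ b)]) = {1}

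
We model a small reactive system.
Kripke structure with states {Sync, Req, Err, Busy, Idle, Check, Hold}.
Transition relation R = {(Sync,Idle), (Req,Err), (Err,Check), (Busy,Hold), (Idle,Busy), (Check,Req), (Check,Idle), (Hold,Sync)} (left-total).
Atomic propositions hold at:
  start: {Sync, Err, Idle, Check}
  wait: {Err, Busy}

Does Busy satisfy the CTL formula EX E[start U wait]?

No

E[start U wait]: least fixpoint, start Z0 = Sat(wait) = {Err, Busy}, add states in Sat(start) with some successor in Z. Z1 = {Err, Busy, Idle}; Z2 = {Sync, Err, Busy, Idle, Check}; fixed.
Sat(E[start U wait]) = {Sync, Err, Busy, Idle, Check}
Sat(EX E[start U wait]) = {s : some successor in {Sync, Err, Busy, Idle, Check}} = {Sync, Req, Err, Idle, Check, Hold}
Busy ∉ Sat(EX E[start U wait]) = {Sync, Req, Err, Idle, Check, Hold}, so the formula does not hold at Busy.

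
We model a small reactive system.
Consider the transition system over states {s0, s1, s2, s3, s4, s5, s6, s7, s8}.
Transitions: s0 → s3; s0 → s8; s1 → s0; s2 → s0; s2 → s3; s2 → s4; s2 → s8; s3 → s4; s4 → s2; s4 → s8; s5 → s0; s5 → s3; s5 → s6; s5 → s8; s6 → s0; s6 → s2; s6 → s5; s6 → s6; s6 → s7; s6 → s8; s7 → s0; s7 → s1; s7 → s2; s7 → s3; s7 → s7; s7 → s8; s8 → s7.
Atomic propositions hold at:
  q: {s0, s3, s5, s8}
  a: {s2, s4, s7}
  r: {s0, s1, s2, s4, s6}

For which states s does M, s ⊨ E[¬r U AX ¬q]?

{s3, s5, s7, s8}

Sat(¬r) = {s3, s5, s7, s8}
Sat(¬q) = {s1, s2, s4, s6, s7}
Sat(AX ¬q) = {s : every successor in {s1, s2, s4, s6, s7}} = {s3, s8}
E[¬r U AX ¬q]: least fixpoint, start Z0 = Sat(AX ¬q) = {s3, s8}, add states in Sat(¬r) with some successor in Z. Z1 = {s3, s5, s7, s8}; fixed.
Sat(E[¬r U AX ¬q]) = {s3, s5, s7, s8}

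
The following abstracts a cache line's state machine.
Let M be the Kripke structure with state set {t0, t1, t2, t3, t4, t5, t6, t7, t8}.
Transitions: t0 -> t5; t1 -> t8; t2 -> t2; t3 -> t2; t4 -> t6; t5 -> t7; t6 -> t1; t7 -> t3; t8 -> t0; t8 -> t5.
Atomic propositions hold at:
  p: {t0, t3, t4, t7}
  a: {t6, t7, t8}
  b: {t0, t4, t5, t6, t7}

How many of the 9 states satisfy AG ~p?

1

Sat(~p) = {t1, t2, t5, t6, t8}
AG ~p: greatest fixpoint, start Z0 = {t1, t2, t5, t6, t8}, keep only states in Sat with every successor in Z. Z1 = {t1, t2, t6}; Z2 = {t2, t6}; Z3 = {t2}; fixed.
Sat(AG ~p) = {t2}
|Sat(AG ~p)| = |{t2}| = 1.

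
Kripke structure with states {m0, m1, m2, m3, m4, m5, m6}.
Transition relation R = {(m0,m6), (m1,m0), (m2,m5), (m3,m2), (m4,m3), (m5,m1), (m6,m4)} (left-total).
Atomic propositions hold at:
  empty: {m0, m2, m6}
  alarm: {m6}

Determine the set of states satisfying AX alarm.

{m0}

Sat(AX alarm) = {s : every successor in {m6}} = {m0}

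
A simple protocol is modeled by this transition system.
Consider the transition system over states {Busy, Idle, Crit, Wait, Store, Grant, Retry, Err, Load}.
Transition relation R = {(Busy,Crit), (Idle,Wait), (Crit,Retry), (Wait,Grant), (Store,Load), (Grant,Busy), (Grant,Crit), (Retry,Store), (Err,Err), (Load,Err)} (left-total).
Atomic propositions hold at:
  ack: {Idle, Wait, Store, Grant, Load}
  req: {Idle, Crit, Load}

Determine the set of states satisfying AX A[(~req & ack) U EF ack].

{Busy, Idle, Crit, Wait, Store, Grant, Retry}

Sat(~req) = {Busy, Wait, Store, Grant, Retry, Err}
Sat(~req & ack) = {Wait, Store, Grant}
EF ack: least fixpoint, start Z0 = {Idle, Wait, Store, Grant, Load}, add states with some successor in Z. Z1 = {Idle, Wait, Store, Grant, Retry, Load}; Z2 = {Idle, Crit, Wait, Store, Grant, Retry, Load}; Z3 = {Busy, Idle, Crit, Wait, Store, Grant, Retry, Load}; fixed.
Sat(EF ack) = {Busy, Idle, Crit, Wait, Store, Grant, Retry, Load}
A[(~req & ack) U EF ack]: least fixpoint, start Z0 = Sat(EF ack) = {Busy, Idle, Crit, Wait, Store, Grant, Retry, Load}, add states in Sat(~req & ack) with every successor in Z. Already a fixed point.
Sat(A[(~req & ack) U EF ack]) = {Busy, Idle, Crit, Wait, Store, Grant, Retry, Load}
Sat(AX A[(~req & ack) U EF ack]) = {s : every successor in {Busy, Idle, Crit, Wait, Store, Grant, Retry, Load}} = {Busy, Idle, Crit, Wait, Store, Grant, Retry}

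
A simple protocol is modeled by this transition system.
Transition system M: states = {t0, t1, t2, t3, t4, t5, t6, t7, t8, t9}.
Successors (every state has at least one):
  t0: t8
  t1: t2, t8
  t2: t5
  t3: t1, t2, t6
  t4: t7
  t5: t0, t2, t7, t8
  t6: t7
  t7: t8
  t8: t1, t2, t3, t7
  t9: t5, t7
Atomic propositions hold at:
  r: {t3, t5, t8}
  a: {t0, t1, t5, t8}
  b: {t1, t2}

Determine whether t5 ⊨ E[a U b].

E[a U b]: least fixpoint, start Z0 = Sat(b) = {t1, t2}, add states in Sat(a) with some successor in Z. Z1 = {t1, t2, t5, t8}; Z2 = {t0, t1, t2, t5, t8}; fixed.
Sat(E[a U b]) = {t0, t1, t2, t5, t8}
t5 ∈ Sat(E[a U b]) = {t0, t1, t2, t5, t8}, so the formula holds at t5.

Yes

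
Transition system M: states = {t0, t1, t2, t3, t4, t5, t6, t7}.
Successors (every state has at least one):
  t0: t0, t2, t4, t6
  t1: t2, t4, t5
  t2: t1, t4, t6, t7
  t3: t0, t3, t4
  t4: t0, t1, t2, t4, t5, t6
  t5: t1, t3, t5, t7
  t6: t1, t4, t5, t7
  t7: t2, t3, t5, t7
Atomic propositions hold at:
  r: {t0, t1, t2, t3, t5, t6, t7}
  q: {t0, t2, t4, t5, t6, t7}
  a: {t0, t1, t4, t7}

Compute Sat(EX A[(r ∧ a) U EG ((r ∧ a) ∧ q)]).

Sat(r ∧ a) = {t0, t1, t7}
Sat((r ∧ a) ∧ q) = {t0, t7}
EG ((r ∧ a) ∧ q): greatest fixpoint, start Z0 = {t0, t7}, keep only states in Sat with some successor in Z. Already a fixed point.
Sat(EG ((r ∧ a) ∧ q)) = {t0, t7}
A[(r ∧ a) U EG ((r ∧ a) ∧ q)]: least fixpoint, start Z0 = Sat(EG ((r ∧ a) ∧ q)) = {t0, t7}, add states in Sat(r ∧ a) with every successor in Z. Already a fixed point.
Sat(A[(r ∧ a) U EG ((r ∧ a) ∧ q)]) = {t0, t7}
Sat(EX A[(r ∧ a) U EG ((r ∧ a) ∧ q)]) = {s : some successor in {t0, t7}} = {t0, t2, t3, t4, t5, t6, t7}

{t0, t2, t3, t4, t5, t6, t7}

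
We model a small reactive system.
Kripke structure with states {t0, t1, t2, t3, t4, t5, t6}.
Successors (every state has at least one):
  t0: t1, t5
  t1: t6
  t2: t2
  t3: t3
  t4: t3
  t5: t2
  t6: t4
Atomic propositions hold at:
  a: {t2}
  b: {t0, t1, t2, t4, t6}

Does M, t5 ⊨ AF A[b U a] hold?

A[b U a]: least fixpoint, start Z0 = Sat(a) = {t2}, add states in Sat(b) with every successor in Z. Already a fixed point.
Sat(A[b U a]) = {t2}
AF A[b U a]: least fixpoint, start Z0 = {t2}, add states with every successor in Z. Z1 = {t2, t5}; fixed.
Sat(AF A[b U a]) = {t2, t5}
t5 ∈ Sat(AF A[b U a]) = {t2, t5}, so the formula holds at t5.

Yes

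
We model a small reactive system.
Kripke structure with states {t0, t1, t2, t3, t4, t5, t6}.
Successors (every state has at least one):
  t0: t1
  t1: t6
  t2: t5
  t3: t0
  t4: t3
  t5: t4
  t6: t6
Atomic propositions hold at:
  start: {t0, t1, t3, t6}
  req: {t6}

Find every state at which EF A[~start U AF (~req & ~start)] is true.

{t2, t4, t5}

Sat(~start) = {t2, t4, t5}
Sat(~req) = {t0, t1, t2, t3, t4, t5}
Sat(~req & ~start) = {t2, t4, t5}
AF (~req & ~start): least fixpoint, start Z0 = {t2, t4, t5}, add states with every successor in Z. Already a fixed point.
Sat(AF (~req & ~start)) = {t2, t4, t5}
A[~start U AF (~req & ~start)]: least fixpoint, start Z0 = Sat(AF (~req & ~start)) = {t2, t4, t5}, add states in Sat(~start) with every successor in Z. Already a fixed point.
Sat(A[~start U AF (~req & ~start)]) = {t2, t4, t5}
EF A[~start U AF (~req & ~start)]: least fixpoint, start Z0 = {t2, t4, t5}, add states with some successor in Z. Already a fixed point.
Sat(EF A[~start U AF (~req & ~start)]) = {t2, t4, t5}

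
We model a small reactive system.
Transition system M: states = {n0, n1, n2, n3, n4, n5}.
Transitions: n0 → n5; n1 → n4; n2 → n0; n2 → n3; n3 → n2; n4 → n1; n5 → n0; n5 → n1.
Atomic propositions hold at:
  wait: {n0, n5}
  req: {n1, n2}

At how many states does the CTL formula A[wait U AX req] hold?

Sat(AX req) = {s : every successor in {n1, n2}} = {n3, n4}
A[wait U AX req]: least fixpoint, start Z0 = Sat(AX req) = {n3, n4}, add states in Sat(wait) with every successor in Z. Already a fixed point.
Sat(A[wait U AX req]) = {n3, n4}
|Sat(A[wait U AX req])| = |{n3, n4}| = 2.

2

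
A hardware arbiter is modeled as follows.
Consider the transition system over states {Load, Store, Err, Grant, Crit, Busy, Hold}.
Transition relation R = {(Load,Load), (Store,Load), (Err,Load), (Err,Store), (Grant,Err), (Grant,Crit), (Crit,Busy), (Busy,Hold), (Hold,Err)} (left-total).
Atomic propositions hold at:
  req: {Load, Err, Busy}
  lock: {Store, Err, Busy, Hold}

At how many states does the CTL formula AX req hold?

Sat(AX req) = {s : every successor in {Load, Err, Busy}} = {Load, Store, Crit, Hold}
|Sat(AX req)| = |{Load, Store, Crit, Hold}| = 4.

4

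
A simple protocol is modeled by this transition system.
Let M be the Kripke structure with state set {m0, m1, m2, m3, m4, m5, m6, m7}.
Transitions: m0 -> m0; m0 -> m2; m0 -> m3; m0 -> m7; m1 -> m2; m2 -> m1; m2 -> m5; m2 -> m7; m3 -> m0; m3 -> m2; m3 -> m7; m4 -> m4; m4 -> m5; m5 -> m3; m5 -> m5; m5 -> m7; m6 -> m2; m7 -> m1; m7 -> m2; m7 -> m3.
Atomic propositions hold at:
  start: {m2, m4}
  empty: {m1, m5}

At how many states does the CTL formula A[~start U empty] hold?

Sat(~start) = {m0, m1, m3, m5, m6, m7}
A[~start U empty]: least fixpoint, start Z0 = Sat(empty) = {m1, m5}, add states in Sat(~start) with every successor in Z. Already a fixed point.
Sat(A[~start U empty]) = {m1, m5}
|Sat(A[~start U empty])| = |{m1, m5}| = 2.

2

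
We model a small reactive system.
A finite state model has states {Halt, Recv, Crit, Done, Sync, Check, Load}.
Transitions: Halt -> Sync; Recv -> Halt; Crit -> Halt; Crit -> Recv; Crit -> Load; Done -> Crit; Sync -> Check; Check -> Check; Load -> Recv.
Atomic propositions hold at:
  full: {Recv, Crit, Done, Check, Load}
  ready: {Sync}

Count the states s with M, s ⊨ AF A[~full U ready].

Sat(~full) = {Halt, Sync}
A[~full U ready]: least fixpoint, start Z0 = Sat(ready) = {Sync}, add states in Sat(~full) with every successor in Z. Z1 = {Halt, Sync}; fixed.
Sat(A[~full U ready]) = {Halt, Sync}
AF A[~full U ready]: least fixpoint, start Z0 = {Halt, Sync}, add states with every successor in Z. Z1 = {Halt, Recv, Sync}; Z2 = {Halt, Recv, Sync, Load}; Z3 = {Halt, Recv, Crit, Sync, Load}; Z4 = {Halt, Recv, Crit, Done, Sync, Load}; fixed.
Sat(AF A[~full U ready]) = {Halt, Recv, Crit, Done, Sync, Load}
|Sat(AF A[~full U ready])| = |{Halt, Recv, Crit, Done, Sync, Load}| = 6.

6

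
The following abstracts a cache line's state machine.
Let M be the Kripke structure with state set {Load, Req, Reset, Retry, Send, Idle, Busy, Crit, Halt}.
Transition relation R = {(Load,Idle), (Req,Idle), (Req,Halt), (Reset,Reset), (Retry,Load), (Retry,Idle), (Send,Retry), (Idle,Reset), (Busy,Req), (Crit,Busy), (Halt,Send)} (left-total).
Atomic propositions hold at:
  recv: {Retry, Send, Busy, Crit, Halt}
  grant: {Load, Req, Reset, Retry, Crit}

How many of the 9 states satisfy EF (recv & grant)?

6

Sat(recv & grant) = {Retry, Crit}
EF (recv & grant): least fixpoint, start Z0 = {Retry, Crit}, add states with some successor in Z. Z1 = {Retry, Send, Crit}; Z2 = {Retry, Send, Crit, Halt}; Z3 = {Req, Retry, Send, Crit, Halt}; Z4 = {Req, Retry, Send, Busy, Crit, Halt}; fixed.
Sat(EF (recv & grant)) = {Req, Retry, Send, Busy, Crit, Halt}
|Sat(EF (recv & grant))| = |{Req, Retry, Send, Busy, Crit, Halt}| = 6.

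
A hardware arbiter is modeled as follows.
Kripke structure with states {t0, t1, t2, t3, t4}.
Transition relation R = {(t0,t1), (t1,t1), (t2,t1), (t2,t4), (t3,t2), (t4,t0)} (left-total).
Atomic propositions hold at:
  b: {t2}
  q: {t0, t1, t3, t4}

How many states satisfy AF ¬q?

Sat(¬q) = {t2}
AF ¬q: least fixpoint, start Z0 = {t2}, add states with every successor in Z. Z1 = {t2, t3}; fixed.
Sat(AF ¬q) = {t2, t3}
|Sat(AF ¬q)| = |{t2, t3}| = 2.

2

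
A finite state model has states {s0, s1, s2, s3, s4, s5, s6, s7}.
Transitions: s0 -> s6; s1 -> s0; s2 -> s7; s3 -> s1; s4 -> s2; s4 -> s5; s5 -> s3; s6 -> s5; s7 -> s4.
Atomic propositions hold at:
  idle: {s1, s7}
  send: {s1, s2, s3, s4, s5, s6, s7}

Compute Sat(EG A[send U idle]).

{s2, s4, s7}

A[send U idle]: least fixpoint, start Z0 = Sat(idle) = {s1, s7}, add states in Sat(send) with every successor in Z. Z1 = {s1, s2, s3, s7}; Z2 = {s1, s2, s3, s5, s7}; Z3 = {s1, s2, s3, s4, s5, s6, s7}; fixed.
Sat(A[send U idle]) = {s1, s2, s3, s4, s5, s6, s7}
EG A[send U idle]: greatest fixpoint, start Z0 = {s1, s2, s3, s4, s5, s6, s7}, keep only states in Sat with some successor in Z. Z1 = {s2, s3, s4, s5, s6, s7}; Z2 = {s2, s4, s5, s6, s7}; Z3 = {s2, s4, s6, s7}; Z4 = {s2, s4, s7}; fixed.
Sat(EG A[send U idle]) = {s2, s4, s7}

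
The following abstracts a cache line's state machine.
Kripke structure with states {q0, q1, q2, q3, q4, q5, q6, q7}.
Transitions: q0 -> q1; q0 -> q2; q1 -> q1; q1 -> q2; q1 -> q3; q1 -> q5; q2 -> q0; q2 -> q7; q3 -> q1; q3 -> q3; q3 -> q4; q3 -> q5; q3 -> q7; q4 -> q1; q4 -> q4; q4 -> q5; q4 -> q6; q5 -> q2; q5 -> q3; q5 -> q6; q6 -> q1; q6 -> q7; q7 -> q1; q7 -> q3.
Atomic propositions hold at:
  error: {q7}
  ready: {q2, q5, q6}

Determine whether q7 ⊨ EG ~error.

No

Sat(~error) = {q0, q1, q2, q3, q4, q5, q6}
EG ~error: greatest fixpoint, start Z0 = {q0, q1, q2, q3, q4, q5, q6}, keep only states in Sat with some successor in Z. Already a fixed point.
Sat(EG ~error) = {q0, q1, q2, q3, q4, q5, q6}
q7 ∉ Sat(EG ~error) = {q0, q1, q2, q3, q4, q5, q6}, so the formula does not hold at q7.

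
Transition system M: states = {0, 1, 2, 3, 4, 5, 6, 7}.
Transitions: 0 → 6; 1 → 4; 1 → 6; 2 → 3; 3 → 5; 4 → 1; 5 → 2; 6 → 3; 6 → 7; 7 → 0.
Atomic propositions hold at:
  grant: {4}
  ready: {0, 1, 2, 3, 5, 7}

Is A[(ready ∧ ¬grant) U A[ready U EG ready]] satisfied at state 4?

No

Sat(¬grant) = {0, 1, 2, 3, 5, 6, 7}
Sat(ready ∧ ¬grant) = {0, 1, 2, 3, 5, 7}
EG ready: greatest fixpoint, start Z0 = {0, 1, 2, 3, 5, 7}, keep only states in Sat with some successor in Z. Z1 = {2, 3, 5, 7}; Z2 = {2, 3, 5}; fixed.
Sat(EG ready) = {2, 3, 5}
A[ready U EG ready]: least fixpoint, start Z0 = Sat(EG ready) = {2, 3, 5}, add states in Sat(ready) with every successor in Z. Already a fixed point.
Sat(A[ready U EG ready]) = {2, 3, 5}
A[(ready ∧ ¬grant) U A[ready U EG ready]]: least fixpoint, start Z0 = Sat(A[ready U EG ready]) = {2, 3, 5}, add states in Sat(ready ∧ ¬grant) with every successor in Z. Already a fixed point.
Sat(A[(ready ∧ ¬grant) U A[ready U EG ready]]) = {2, 3, 5}
4 ∉ Sat(A[(ready ∧ ¬grant) U A[ready U EG ready]]) = {2, 3, 5}, so the formula does not hold at 4.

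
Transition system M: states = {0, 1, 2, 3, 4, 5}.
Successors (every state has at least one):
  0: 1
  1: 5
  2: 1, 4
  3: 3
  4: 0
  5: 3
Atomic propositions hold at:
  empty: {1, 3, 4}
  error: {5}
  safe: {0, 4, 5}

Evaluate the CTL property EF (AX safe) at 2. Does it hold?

Sat(AX safe) = {s : every successor in {0, 4, 5}} = {1, 4}
EF (AX safe): least fixpoint, start Z0 = {1, 4}, add states with some successor in Z. Z1 = {0, 1, 2, 4}; fixed.
Sat(EF (AX safe)) = {0, 1, 2, 4}
2 ∈ Sat(EF (AX safe)) = {0, 1, 2, 4}, so the formula holds at 2.

Yes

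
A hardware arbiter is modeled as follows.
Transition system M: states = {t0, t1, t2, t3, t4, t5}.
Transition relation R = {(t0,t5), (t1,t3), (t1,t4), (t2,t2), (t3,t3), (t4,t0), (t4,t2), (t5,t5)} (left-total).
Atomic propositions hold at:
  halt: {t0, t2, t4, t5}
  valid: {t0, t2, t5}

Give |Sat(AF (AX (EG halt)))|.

EG halt: greatest fixpoint, start Z0 = {t0, t2, t4, t5}, keep only states in Sat with some successor in Z. Already a fixed point.
Sat(EG halt) = {t0, t2, t4, t5}
Sat(AX (EG halt)) = {s : every successor in {t0, t2, t4, t5}} = {t0, t2, t4, t5}
AF (AX (EG halt)): least fixpoint, start Z0 = {t0, t2, t4, t5}, add states with every successor in Z. Already a fixed point.
Sat(AF (AX (EG halt))) = {t0, t2, t4, t5}
|Sat(AF (AX (EG halt)))| = |{t0, t2, t4, t5}| = 4.

4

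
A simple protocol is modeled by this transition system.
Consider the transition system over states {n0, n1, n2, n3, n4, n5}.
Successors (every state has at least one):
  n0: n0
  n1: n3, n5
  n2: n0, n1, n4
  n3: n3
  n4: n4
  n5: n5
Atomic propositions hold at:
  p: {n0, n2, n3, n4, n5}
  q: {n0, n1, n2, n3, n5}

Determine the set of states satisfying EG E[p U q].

{n0, n1, n2, n3, n5}

E[p U q]: least fixpoint, start Z0 = Sat(q) = {n0, n1, n2, n3, n5}, add states in Sat(p) with some successor in Z. Already a fixed point.
Sat(E[p U q]) = {n0, n1, n2, n3, n5}
EG E[p U q]: greatest fixpoint, start Z0 = {n0, n1, n2, n3, n5}, keep only states in Sat with some successor in Z. Already a fixed point.
Sat(EG E[p U q]) = {n0, n1, n2, n3, n5}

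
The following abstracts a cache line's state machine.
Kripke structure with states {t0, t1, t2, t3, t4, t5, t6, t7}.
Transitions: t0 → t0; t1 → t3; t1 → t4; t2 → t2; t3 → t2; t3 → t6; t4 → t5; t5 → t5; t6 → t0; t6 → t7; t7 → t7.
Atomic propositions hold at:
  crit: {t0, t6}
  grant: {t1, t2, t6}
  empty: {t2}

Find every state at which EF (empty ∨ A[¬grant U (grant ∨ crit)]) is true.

{t0, t1, t2, t3, t6}

Sat(¬grant) = {t0, t3, t4, t5, t7}
Sat(grant ∨ crit) = {t0, t1, t2, t6}
A[¬grant U (grant ∨ crit)]: least fixpoint, start Z0 = Sat((grant ∨ crit)) = {t0, t1, t2, t6}, add states in Sat(¬grant) with every successor in Z. Z1 = {t0, t1, t2, t3, t6}; fixed.
Sat(A[¬grant U (grant ∨ crit)]) = {t0, t1, t2, t3, t6}
Sat(empty ∨ A[¬grant U (grant ∨ crit)]) = {t0, t1, t2, t3, t6}
EF (empty ∨ A[¬grant U (grant ∨ crit)]): least fixpoint, start Z0 = {t0, t1, t2, t3, t6}, add states with some successor in Z. Already a fixed point.
Sat(EF (empty ∨ A[¬grant U (grant ∨ crit)])) = {t0, t1, t2, t3, t6}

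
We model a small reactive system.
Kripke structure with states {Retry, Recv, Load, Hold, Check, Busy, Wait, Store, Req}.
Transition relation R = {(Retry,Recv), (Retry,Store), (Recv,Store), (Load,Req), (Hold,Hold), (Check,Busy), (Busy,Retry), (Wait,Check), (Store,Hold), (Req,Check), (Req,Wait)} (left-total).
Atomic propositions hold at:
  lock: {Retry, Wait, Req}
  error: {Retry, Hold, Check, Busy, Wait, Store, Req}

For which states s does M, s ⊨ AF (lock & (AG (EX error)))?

{Retry, Load, Check, Busy, Wait, Req}

Sat(EX error) = {s : some successor in {Retry, Hold, Check, Busy, Wait, Store, Req}} = {Retry, Recv, Load, Hold, Check, Busy, Wait, Store, Req}
AG (EX error): greatest fixpoint, start Z0 = {Retry, Recv, Load, Hold, Check, Busy, Wait, Store, Req}, keep only states in Sat with every successor in Z. Already a fixed point.
Sat(AG (EX error)) = {Retry, Recv, Load, Hold, Check, Busy, Wait, Store, Req}
Sat(lock & (AG (EX error))) = {Retry, Wait, Req}
AF (lock & (AG (EX error))): least fixpoint, start Z0 = {Retry, Wait, Req}, add states with every successor in Z. Z1 = {Retry, Load, Busy, Wait, Req}; Z2 = {Retry, Load, Check, Busy, Wait, Req}; fixed.
Sat(AF (lock & (AG (EX error)))) = {Retry, Load, Check, Busy, Wait, Req}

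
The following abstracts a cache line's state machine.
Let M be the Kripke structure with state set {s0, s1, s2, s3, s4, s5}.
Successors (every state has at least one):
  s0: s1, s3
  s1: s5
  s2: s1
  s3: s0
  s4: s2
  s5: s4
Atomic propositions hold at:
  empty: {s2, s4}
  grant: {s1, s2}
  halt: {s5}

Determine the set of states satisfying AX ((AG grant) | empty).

{s4, s5}

AG grant: greatest fixpoint, start Z0 = {s1, s2}, keep only states in Sat with every successor in Z. Z1 = {s2}; Z2 = ∅; fixed.
Sat(AG grant) = ∅
Sat((AG grant) | empty) = {s2, s4}
Sat(AX ((AG grant) | empty)) = {s : every successor in {s2, s4}} = {s4, s5}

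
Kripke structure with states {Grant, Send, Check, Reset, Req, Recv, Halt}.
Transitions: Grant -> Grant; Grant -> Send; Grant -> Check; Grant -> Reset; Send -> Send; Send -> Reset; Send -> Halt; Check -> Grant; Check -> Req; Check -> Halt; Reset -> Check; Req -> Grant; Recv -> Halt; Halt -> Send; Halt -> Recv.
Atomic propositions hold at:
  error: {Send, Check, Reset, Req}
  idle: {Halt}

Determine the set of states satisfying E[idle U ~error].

{Grant, Recv, Halt}

Sat(~error) = {Grant, Recv, Halt}
E[idle U ~error]: least fixpoint, start Z0 = Sat(~error) = {Grant, Recv, Halt}, add states in Sat(idle) with some successor in Z. Already a fixed point.
Sat(E[idle U ~error]) = {Grant, Recv, Halt}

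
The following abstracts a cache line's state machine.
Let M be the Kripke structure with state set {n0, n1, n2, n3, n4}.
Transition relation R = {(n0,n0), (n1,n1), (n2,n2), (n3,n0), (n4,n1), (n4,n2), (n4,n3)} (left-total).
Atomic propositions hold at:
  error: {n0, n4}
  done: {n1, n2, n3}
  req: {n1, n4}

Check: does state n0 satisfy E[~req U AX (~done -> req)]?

No

Sat(~req) = {n0, n2, n3}
Sat(~done) = {n0, n4}
Sat(~done -> req) = {n1, n2, n3, n4}
Sat(AX (~done -> req)) = {s : every successor in {n1, n2, n3, n4}} = {n1, n2, n4}
E[~req U AX (~done -> req)]: least fixpoint, start Z0 = Sat(AX (~done -> req)) = {n1, n2, n4}, add states in Sat(~req) with some successor in Z. Already a fixed point.
Sat(E[~req U AX (~done -> req)]) = {n1, n2, n4}
n0 ∉ Sat(E[~req U AX (~done -> req)]) = {n1, n2, n4}, so the formula does not hold at n0.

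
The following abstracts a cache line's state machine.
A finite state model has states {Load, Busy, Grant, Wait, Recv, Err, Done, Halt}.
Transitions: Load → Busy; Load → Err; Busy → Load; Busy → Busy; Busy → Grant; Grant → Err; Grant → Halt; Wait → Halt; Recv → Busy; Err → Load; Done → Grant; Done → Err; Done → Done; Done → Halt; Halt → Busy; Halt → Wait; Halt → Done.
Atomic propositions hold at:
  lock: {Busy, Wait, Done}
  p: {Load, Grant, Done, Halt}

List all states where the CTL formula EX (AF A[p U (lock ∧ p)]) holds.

{Done, Halt}

Sat(lock ∧ p) = {Done}
A[p U (lock ∧ p)]: least fixpoint, start Z0 = Sat((lock ∧ p)) = {Done}, add states in Sat(p) with every successor in Z. Already a fixed point.
Sat(A[p U (lock ∧ p)]) = {Done}
AF A[p U (lock ∧ p)]: least fixpoint, start Z0 = {Done}, add states with every successor in Z. Already a fixed point.
Sat(AF A[p U (lock ∧ p)]) = {Done}
Sat(EX (AF A[p U (lock ∧ p)])) = {s : some successor in {Done}} = {Done, Halt}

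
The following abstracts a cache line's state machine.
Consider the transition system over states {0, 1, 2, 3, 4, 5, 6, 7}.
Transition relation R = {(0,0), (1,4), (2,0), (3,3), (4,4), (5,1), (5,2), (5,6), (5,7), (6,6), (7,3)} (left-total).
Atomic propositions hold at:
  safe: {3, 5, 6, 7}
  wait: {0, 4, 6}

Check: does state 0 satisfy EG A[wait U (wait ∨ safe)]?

Yes

Sat(wait ∨ safe) = {0, 3, 4, 5, 6, 7}
A[wait U (wait ∨ safe)]: least fixpoint, start Z0 = Sat((wait ∨ safe)) = {0, 3, 4, 5, 6, 7}, add states in Sat(wait) with every successor in Z. Already a fixed point.
Sat(A[wait U (wait ∨ safe)]) = {0, 3, 4, 5, 6, 7}
EG A[wait U (wait ∨ safe)]: greatest fixpoint, start Z0 = {0, 3, 4, 5, 6, 7}, keep only states in Sat with some successor in Z. Already a fixed point.
Sat(EG A[wait U (wait ∨ safe)]) = {0, 3, 4, 5, 6, 7}
0 ∈ Sat(EG A[wait U (wait ∨ safe)]) = {0, 3, 4, 5, 6, 7}, so the formula holds at 0.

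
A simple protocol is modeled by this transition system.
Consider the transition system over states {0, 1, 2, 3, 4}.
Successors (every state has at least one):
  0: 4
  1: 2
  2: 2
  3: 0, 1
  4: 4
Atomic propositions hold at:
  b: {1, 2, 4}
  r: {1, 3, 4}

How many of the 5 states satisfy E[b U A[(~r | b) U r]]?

Sat(~r) = {0, 2}
Sat(~r | b) = {0, 1, 2, 4}
A[(~r | b) U r]: least fixpoint, start Z0 = Sat(r) = {1, 3, 4}, add states in Sat(~r | b) with every successor in Z. Z1 = {0, 1, 3, 4}; fixed.
Sat(A[(~r | b) U r]) = {0, 1, 3, 4}
E[b U A[(~r | b) U r]]: least fixpoint, start Z0 = Sat(A[(~r | b) U r]) = {0, 1, 3, 4}, add states in Sat(b) with some successor in Z. Already a fixed point.
Sat(E[b U A[(~r | b) U r]]) = {0, 1, 3, 4}
|Sat(E[b U A[(~r | b) U r]])| = |{0, 1, 3, 4}| = 4.

4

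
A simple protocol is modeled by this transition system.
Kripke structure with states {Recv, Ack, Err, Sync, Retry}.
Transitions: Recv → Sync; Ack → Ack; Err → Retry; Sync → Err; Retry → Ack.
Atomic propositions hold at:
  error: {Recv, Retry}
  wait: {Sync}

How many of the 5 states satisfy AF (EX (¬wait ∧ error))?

Sat(¬wait) = {Recv, Ack, Err, Retry}
Sat(¬wait ∧ error) = {Recv, Retry}
Sat(EX (¬wait ∧ error)) = {s : some successor in {Recv, Retry}} = {Err}
AF (EX (¬wait ∧ error)): least fixpoint, start Z0 = {Err}, add states with every successor in Z. Z1 = {Err, Sync}; Z2 = {Recv, Err, Sync}; fixed.
Sat(AF (EX (¬wait ∧ error))) = {Recv, Err, Sync}
|Sat(AF (EX (¬wait ∧ error)))| = |{Recv, Err, Sync}| = 3.

3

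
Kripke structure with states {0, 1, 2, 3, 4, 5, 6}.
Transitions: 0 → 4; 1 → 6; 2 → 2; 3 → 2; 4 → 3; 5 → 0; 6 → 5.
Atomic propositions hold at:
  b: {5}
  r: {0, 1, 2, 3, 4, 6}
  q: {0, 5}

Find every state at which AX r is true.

Sat(AX r) = {s : every successor in {0, 1, 2, 3, 4, 6}} = {0, 1, 2, 3, 4, 5}

{0, 1, 2, 3, 4, 5}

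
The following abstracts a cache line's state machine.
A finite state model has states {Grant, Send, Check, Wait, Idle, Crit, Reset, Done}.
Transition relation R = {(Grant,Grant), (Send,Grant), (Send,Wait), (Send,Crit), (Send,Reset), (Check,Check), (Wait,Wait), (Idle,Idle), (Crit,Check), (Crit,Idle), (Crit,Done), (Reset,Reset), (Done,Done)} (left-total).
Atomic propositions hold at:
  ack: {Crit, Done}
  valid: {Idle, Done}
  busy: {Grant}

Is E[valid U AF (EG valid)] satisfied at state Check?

EG valid: greatest fixpoint, start Z0 = {Idle, Done}, keep only states in Sat with some successor in Z. Already a fixed point.
Sat(EG valid) = {Idle, Done}
AF (EG valid): least fixpoint, start Z0 = {Idle, Done}, add states with every successor in Z. Already a fixed point.
Sat(AF (EG valid)) = {Idle, Done}
E[valid U AF (EG valid)]: least fixpoint, start Z0 = Sat(AF (EG valid)) = {Idle, Done}, add states in Sat(valid) with some successor in Z. Already a fixed point.
Sat(E[valid U AF (EG valid)]) = {Idle, Done}
Check ∉ Sat(E[valid U AF (EG valid)]) = {Idle, Done}, so the formula does not hold at Check.

No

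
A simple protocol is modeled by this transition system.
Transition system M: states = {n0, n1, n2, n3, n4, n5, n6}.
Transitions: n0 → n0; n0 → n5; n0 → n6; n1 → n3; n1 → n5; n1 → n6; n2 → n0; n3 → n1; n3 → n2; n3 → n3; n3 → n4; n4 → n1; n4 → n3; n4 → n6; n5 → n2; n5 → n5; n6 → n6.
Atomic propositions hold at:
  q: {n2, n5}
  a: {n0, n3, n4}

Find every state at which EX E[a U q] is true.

{n0, n1, n2, n3, n4, n5}

E[a U q]: least fixpoint, start Z0 = Sat(q) = {n2, n5}, add states in Sat(a) with some successor in Z. Z1 = {n0, n2, n3, n5}; Z2 = {n0, n2, n3, n4, n5}; fixed.
Sat(E[a U q]) = {n0, n2, n3, n4, n5}
Sat(EX E[a U q]) = {s : some successor in {n0, n2, n3, n4, n5}} = {n0, n1, n2, n3, n4, n5}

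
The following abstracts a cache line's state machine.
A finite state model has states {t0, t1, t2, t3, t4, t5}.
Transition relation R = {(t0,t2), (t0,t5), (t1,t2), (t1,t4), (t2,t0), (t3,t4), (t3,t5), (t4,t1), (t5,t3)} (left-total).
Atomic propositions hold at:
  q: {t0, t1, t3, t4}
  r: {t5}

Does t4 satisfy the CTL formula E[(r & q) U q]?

Sat(r & q) = ∅
E[(r & q) U q]: least fixpoint, start Z0 = Sat(q) = {t0, t1, t3, t4}, add states in Sat(r & q) with some successor in Z. Already a fixed point.
Sat(E[(r & q) U q]) = {t0, t1, t3, t4}
t4 ∈ Sat(E[(r & q) U q]) = {t0, t1, t3, t4}, so the formula holds at t4.

Yes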